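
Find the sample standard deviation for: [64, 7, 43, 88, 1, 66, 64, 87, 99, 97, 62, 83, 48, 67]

29.9787

Step 1: Compute the mean: 62.5714
Step 2: Sum of squared deviations from the mean: 11683.4286
Step 3: Sample variance = 11683.4286 / 13 = 898.7253
Step 4: Standard deviation = sqrt(898.7253) = 29.9787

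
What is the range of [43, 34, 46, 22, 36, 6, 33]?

40

Step 1: Identify the maximum value: max = 46
Step 2: Identify the minimum value: min = 6
Step 3: Range = max - min = 46 - 6 = 40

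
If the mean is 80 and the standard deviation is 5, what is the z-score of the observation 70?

-2

Step 1: Recall the z-score formula: z = (x - mu) / sigma
Step 2: Substitute values: z = (70 - 80) / 5
Step 3: z = -10 / 5 = -2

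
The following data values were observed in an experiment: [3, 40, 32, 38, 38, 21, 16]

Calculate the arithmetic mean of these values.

26.8571

Step 1: Sum all values: 3 + 40 + 32 + 38 + 38 + 21 + 16 = 188
Step 2: Count the number of values: n = 7
Step 3: Mean = sum / n = 188 / 7 = 26.8571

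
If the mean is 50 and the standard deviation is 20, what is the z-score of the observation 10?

-2

Step 1: Recall the z-score formula: z = (x - mu) / sigma
Step 2: Substitute values: z = (10 - 50) / 20
Step 3: z = -40 / 20 = -2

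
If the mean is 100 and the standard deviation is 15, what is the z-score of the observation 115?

1

Step 1: Recall the z-score formula: z = (x - mu) / sigma
Step 2: Substitute values: z = (115 - 100) / 15
Step 3: z = 15 / 15 = 1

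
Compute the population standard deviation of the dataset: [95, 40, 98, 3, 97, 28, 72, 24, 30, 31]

33.4957

Step 1: Compute the mean: 51.8
Step 2: Sum of squared deviations from the mean: 11219.6
Step 3: Population variance = 11219.6 / 10 = 1121.96
Step 4: Standard deviation = sqrt(1121.96) = 33.4957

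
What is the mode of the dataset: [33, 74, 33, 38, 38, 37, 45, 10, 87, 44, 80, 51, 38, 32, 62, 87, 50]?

38

Step 1: Count the frequency of each value:
  10: appears 1 time(s)
  32: appears 1 time(s)
  33: appears 2 time(s)
  37: appears 1 time(s)
  38: appears 3 time(s)
  44: appears 1 time(s)
  45: appears 1 time(s)
  50: appears 1 time(s)
  51: appears 1 time(s)
  62: appears 1 time(s)
  74: appears 1 time(s)
  80: appears 1 time(s)
  87: appears 2 time(s)
Step 2: The value 38 appears most frequently (3 times).
Step 3: Mode = 38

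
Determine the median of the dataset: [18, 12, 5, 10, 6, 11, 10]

10

Step 1: Sort the data in ascending order: [5, 6, 10, 10, 11, 12, 18]
Step 2: The number of values is n = 7.
Step 3: Since n is odd, the median is the middle value at position 4: 10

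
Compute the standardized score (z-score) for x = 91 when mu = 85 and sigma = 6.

1

Step 1: Recall the z-score formula: z = (x - mu) / sigma
Step 2: Substitute values: z = (91 - 85) / 6
Step 3: z = 6 / 6 = 1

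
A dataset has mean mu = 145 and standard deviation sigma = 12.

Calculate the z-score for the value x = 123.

-1.8333

Step 1: Recall the z-score formula: z = (x - mu) / sigma
Step 2: Substitute values: z = (123 - 145) / 12
Step 3: z = -22 / 12 = -1.8333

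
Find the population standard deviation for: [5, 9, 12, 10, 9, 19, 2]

4.9816

Step 1: Compute the mean: 9.4286
Step 2: Sum of squared deviations from the mean: 173.7143
Step 3: Population variance = 173.7143 / 7 = 24.8163
Step 4: Standard deviation = sqrt(24.8163) = 4.9816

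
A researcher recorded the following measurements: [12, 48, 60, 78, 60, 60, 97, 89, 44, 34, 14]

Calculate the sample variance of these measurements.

765.7636

Step 1: Compute the mean: (12 + 48 + 60 + 78 + 60 + 60 + 97 + 89 + 44 + 34 + 14) / 11 = 54.1818
Step 2: Compute squared deviations from the mean:
  (12 - 54.1818)^2 = 1779.3058
  (48 - 54.1818)^2 = 38.2149
  (60 - 54.1818)^2 = 33.8512
  (78 - 54.1818)^2 = 567.3058
  (60 - 54.1818)^2 = 33.8512
  (60 - 54.1818)^2 = 33.8512
  (97 - 54.1818)^2 = 1833.3967
  (89 - 54.1818)^2 = 1212.3058
  (44 - 54.1818)^2 = 103.6694
  (34 - 54.1818)^2 = 407.3058
  (14 - 54.1818)^2 = 1614.5785
Step 3: Sum of squared deviations = 7657.6364
Step 4: Sample variance = 7657.6364 / 10 = 765.7636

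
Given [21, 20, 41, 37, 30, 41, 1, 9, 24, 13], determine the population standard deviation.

12.9696

Step 1: Compute the mean: 23.7
Step 2: Sum of squared deviations from the mean: 1682.1
Step 3: Population variance = 1682.1 / 10 = 168.21
Step 4: Standard deviation = sqrt(168.21) = 12.9696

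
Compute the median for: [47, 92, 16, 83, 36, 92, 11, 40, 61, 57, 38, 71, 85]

57

Step 1: Sort the data in ascending order: [11, 16, 36, 38, 40, 47, 57, 61, 71, 83, 85, 92, 92]
Step 2: The number of values is n = 13.
Step 3: Since n is odd, the median is the middle value at position 7: 57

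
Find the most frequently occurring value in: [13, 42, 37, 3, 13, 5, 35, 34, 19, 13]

13

Step 1: Count the frequency of each value:
  3: appears 1 time(s)
  5: appears 1 time(s)
  13: appears 3 time(s)
  19: appears 1 time(s)
  34: appears 1 time(s)
  35: appears 1 time(s)
  37: appears 1 time(s)
  42: appears 1 time(s)
Step 2: The value 13 appears most frequently (3 times).
Step 3: Mode = 13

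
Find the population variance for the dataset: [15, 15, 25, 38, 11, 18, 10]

82.1224

Step 1: Compute the mean: (15 + 15 + 25 + 38 + 11 + 18 + 10) / 7 = 18.8571
Step 2: Compute squared deviations from the mean:
  (15 - 18.8571)^2 = 14.8776
  (15 - 18.8571)^2 = 14.8776
  (25 - 18.8571)^2 = 37.7347
  (38 - 18.8571)^2 = 366.449
  (11 - 18.8571)^2 = 61.7347
  (18 - 18.8571)^2 = 0.7347
  (10 - 18.8571)^2 = 78.449
Step 3: Sum of squared deviations = 574.8571
Step 4: Population variance = 574.8571 / 7 = 82.1224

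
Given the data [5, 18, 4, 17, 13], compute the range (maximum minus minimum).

14

Step 1: Identify the maximum value: max = 18
Step 2: Identify the minimum value: min = 4
Step 3: Range = max - min = 18 - 4 = 14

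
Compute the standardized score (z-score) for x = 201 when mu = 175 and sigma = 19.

1.3684

Step 1: Recall the z-score formula: z = (x - mu) / sigma
Step 2: Substitute values: z = (201 - 175) / 19
Step 3: z = 26 / 19 = 1.3684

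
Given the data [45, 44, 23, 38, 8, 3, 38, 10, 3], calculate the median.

23

Step 1: Sort the data in ascending order: [3, 3, 8, 10, 23, 38, 38, 44, 45]
Step 2: The number of values is n = 9.
Step 3: Since n is odd, the median is the middle value at position 5: 23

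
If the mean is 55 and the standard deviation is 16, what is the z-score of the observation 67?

0.75

Step 1: Recall the z-score formula: z = (x - mu) / sigma
Step 2: Substitute values: z = (67 - 55) / 16
Step 3: z = 12 / 16 = 0.75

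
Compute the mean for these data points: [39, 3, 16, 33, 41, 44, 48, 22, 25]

30.1111

Step 1: Sum all values: 39 + 3 + 16 + 33 + 41 + 44 + 48 + 22 + 25 = 271
Step 2: Count the number of values: n = 9
Step 3: Mean = sum / n = 271 / 9 = 30.1111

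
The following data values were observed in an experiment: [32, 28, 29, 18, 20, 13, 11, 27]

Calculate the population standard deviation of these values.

7.3442

Step 1: Compute the mean: 22.25
Step 2: Sum of squared deviations from the mean: 431.5
Step 3: Population variance = 431.5 / 8 = 53.9375
Step 4: Standard deviation = sqrt(53.9375) = 7.3442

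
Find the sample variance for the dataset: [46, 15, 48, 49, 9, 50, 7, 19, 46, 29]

320.1778

Step 1: Compute the mean: (46 + 15 + 48 + 49 + 9 + 50 + 7 + 19 + 46 + 29) / 10 = 31.8
Step 2: Compute squared deviations from the mean:
  (46 - 31.8)^2 = 201.64
  (15 - 31.8)^2 = 282.24
  (48 - 31.8)^2 = 262.44
  (49 - 31.8)^2 = 295.84
  (9 - 31.8)^2 = 519.84
  (50 - 31.8)^2 = 331.24
  (7 - 31.8)^2 = 615.04
  (19 - 31.8)^2 = 163.84
  (46 - 31.8)^2 = 201.64
  (29 - 31.8)^2 = 7.84
Step 3: Sum of squared deviations = 2881.6
Step 4: Sample variance = 2881.6 / 9 = 320.1778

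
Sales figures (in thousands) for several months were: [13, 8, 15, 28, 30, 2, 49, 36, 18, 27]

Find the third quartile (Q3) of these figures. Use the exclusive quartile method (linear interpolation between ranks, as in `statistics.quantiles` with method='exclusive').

31.5

Step 1: Sort the data: [2, 8, 13, 15, 18, 27, 28, 30, 36, 49]
Step 2: n = 10
Step 3: Using the exclusive quartile method:
  Q1 = 11.75
  Q2 (median) = 22.5
  Q3 = 31.5
  IQR = Q3 - Q1 = 31.5 - 11.75 = 19.75
Step 4: Q3 = 31.5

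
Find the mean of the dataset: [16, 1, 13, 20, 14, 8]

12

Step 1: Sum all values: 16 + 1 + 13 + 20 + 14 + 8 = 72
Step 2: Count the number of values: n = 6
Step 3: Mean = sum / n = 72 / 6 = 12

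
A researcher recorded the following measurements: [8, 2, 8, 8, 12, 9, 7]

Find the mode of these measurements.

8

Step 1: Count the frequency of each value:
  2: appears 1 time(s)
  7: appears 1 time(s)
  8: appears 3 time(s)
  9: appears 1 time(s)
  12: appears 1 time(s)
Step 2: The value 8 appears most frequently (3 times).
Step 3: Mode = 8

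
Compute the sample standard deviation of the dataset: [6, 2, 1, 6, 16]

5.933

Step 1: Compute the mean: 6.2
Step 2: Sum of squared deviations from the mean: 140.8
Step 3: Sample variance = 140.8 / 4 = 35.2
Step 4: Standard deviation = sqrt(35.2) = 5.933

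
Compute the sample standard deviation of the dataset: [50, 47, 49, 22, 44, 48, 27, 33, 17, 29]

12.4115

Step 1: Compute the mean: 36.6
Step 2: Sum of squared deviations from the mean: 1386.4
Step 3: Sample variance = 1386.4 / 9 = 154.0444
Step 4: Standard deviation = sqrt(154.0444) = 12.4115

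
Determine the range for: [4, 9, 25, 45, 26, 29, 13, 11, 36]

41

Step 1: Identify the maximum value: max = 45
Step 2: Identify the minimum value: min = 4
Step 3: Range = max - min = 45 - 4 = 41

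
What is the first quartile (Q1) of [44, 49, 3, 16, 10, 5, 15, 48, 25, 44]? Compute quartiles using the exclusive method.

8.75

Step 1: Sort the data: [3, 5, 10, 15, 16, 25, 44, 44, 48, 49]
Step 2: n = 10
Step 3: Using the exclusive quartile method:
  Q1 = 8.75
  Q2 (median) = 20.5
  Q3 = 45
  IQR = Q3 - Q1 = 45 - 8.75 = 36.25
Step 4: Q1 = 8.75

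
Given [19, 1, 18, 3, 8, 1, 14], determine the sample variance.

61.8095

Step 1: Compute the mean: (19 + 1 + 18 + 3 + 8 + 1 + 14) / 7 = 9.1429
Step 2: Compute squared deviations from the mean:
  (19 - 9.1429)^2 = 97.1633
  (1 - 9.1429)^2 = 66.3061
  (18 - 9.1429)^2 = 78.449
  (3 - 9.1429)^2 = 37.7347
  (8 - 9.1429)^2 = 1.3061
  (1 - 9.1429)^2 = 66.3061
  (14 - 9.1429)^2 = 23.5918
Step 3: Sum of squared deviations = 370.8571
Step 4: Sample variance = 370.8571 / 6 = 61.8095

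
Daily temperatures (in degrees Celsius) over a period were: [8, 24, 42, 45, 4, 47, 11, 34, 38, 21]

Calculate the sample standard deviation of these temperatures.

16.0153

Step 1: Compute the mean: 27.4
Step 2: Sum of squared deviations from the mean: 2308.4
Step 3: Sample variance = 2308.4 / 9 = 256.4889
Step 4: Standard deviation = sqrt(256.4889) = 16.0153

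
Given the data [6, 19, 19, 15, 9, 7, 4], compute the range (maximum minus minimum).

15

Step 1: Identify the maximum value: max = 19
Step 2: Identify the minimum value: min = 4
Step 3: Range = max - min = 19 - 4 = 15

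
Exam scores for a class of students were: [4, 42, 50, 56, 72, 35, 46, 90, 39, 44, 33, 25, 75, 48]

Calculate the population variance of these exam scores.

437.2092

Step 1: Compute the mean: (4 + 42 + 50 + 56 + 72 + 35 + 46 + 90 + 39 + 44 + 33 + 25 + 75 + 48) / 14 = 47.0714
Step 2: Compute squared deviations from the mean:
  (4 - 47.0714)^2 = 1855.148
  (42 - 47.0714)^2 = 25.7194
  (50 - 47.0714)^2 = 8.5765
  (56 - 47.0714)^2 = 79.7194
  (72 - 47.0714)^2 = 621.4337
  (35 - 47.0714)^2 = 145.7194
  (46 - 47.0714)^2 = 1.148
  (90 - 47.0714)^2 = 1842.8622
  (39 - 47.0714)^2 = 65.148
  (44 - 47.0714)^2 = 9.4337
  (33 - 47.0714)^2 = 198.0051
  (25 - 47.0714)^2 = 487.148
  (75 - 47.0714)^2 = 780.0051
  (48 - 47.0714)^2 = 0.8622
Step 3: Sum of squared deviations = 6120.9286
Step 4: Population variance = 6120.9286 / 14 = 437.2092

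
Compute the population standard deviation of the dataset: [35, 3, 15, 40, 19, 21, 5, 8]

12.6763

Step 1: Compute the mean: 18.25
Step 2: Sum of squared deviations from the mean: 1285.5
Step 3: Population variance = 1285.5 / 8 = 160.6875
Step 4: Standard deviation = sqrt(160.6875) = 12.6763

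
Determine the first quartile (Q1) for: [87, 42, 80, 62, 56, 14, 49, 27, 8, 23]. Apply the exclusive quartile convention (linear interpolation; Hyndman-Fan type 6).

20.75

Step 1: Sort the data: [8, 14, 23, 27, 42, 49, 56, 62, 80, 87]
Step 2: n = 10
Step 3: Using the exclusive quartile method:
  Q1 = 20.75
  Q2 (median) = 45.5
  Q3 = 66.5
  IQR = Q3 - Q1 = 66.5 - 20.75 = 45.75
Step 4: Q1 = 20.75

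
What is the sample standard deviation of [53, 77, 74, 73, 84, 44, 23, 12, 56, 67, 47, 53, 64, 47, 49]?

19.6428

Step 1: Compute the mean: 54.8667
Step 2: Sum of squared deviations from the mean: 5401.7333
Step 3: Sample variance = 5401.7333 / 14 = 385.8381
Step 4: Standard deviation = sqrt(385.8381) = 19.6428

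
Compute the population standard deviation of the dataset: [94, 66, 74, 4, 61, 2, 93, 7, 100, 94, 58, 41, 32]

34.4938

Step 1: Compute the mean: 55.8462
Step 2: Sum of squared deviations from the mean: 15467.6923
Step 3: Population variance = 15467.6923 / 13 = 1189.8225
Step 4: Standard deviation = sqrt(1189.8225) = 34.4938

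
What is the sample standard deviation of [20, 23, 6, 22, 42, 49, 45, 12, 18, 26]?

14.3995

Step 1: Compute the mean: 26.3
Step 2: Sum of squared deviations from the mean: 1866.1
Step 3: Sample variance = 1866.1 / 9 = 207.3444
Step 4: Standard deviation = sqrt(207.3444) = 14.3995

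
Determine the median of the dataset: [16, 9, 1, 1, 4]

4

Step 1: Sort the data in ascending order: [1, 1, 4, 9, 16]
Step 2: The number of values is n = 5.
Step 3: Since n is odd, the median is the middle value at position 3: 4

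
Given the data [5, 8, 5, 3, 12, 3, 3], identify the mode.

3

Step 1: Count the frequency of each value:
  3: appears 3 time(s)
  5: appears 2 time(s)
  8: appears 1 time(s)
  12: appears 1 time(s)
Step 2: The value 3 appears most frequently (3 times).
Step 3: Mode = 3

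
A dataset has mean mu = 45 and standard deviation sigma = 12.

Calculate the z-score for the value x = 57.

1

Step 1: Recall the z-score formula: z = (x - mu) / sigma
Step 2: Substitute values: z = (57 - 45) / 12
Step 3: z = 12 / 12 = 1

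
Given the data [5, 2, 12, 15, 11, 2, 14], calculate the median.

11

Step 1: Sort the data in ascending order: [2, 2, 5, 11, 12, 14, 15]
Step 2: The number of values is n = 7.
Step 3: Since n is odd, the median is the middle value at position 4: 11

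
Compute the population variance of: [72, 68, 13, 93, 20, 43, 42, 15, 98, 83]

943.61

Step 1: Compute the mean: (72 + 68 + 13 + 93 + 20 + 43 + 42 + 15 + 98 + 83) / 10 = 54.7
Step 2: Compute squared deviations from the mean:
  (72 - 54.7)^2 = 299.29
  (68 - 54.7)^2 = 176.89
  (13 - 54.7)^2 = 1738.89
  (93 - 54.7)^2 = 1466.89
  (20 - 54.7)^2 = 1204.09
  (43 - 54.7)^2 = 136.89
  (42 - 54.7)^2 = 161.29
  (15 - 54.7)^2 = 1576.09
  (98 - 54.7)^2 = 1874.89
  (83 - 54.7)^2 = 800.89
Step 3: Sum of squared deviations = 9436.1
Step 4: Population variance = 9436.1 / 10 = 943.61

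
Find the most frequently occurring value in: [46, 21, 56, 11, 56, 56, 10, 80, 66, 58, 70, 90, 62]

56

Step 1: Count the frequency of each value:
  10: appears 1 time(s)
  11: appears 1 time(s)
  21: appears 1 time(s)
  46: appears 1 time(s)
  56: appears 3 time(s)
  58: appears 1 time(s)
  62: appears 1 time(s)
  66: appears 1 time(s)
  70: appears 1 time(s)
  80: appears 1 time(s)
  90: appears 1 time(s)
Step 2: The value 56 appears most frequently (3 times).
Step 3: Mode = 56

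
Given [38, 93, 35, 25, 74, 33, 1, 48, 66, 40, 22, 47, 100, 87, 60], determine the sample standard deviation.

28.293

Step 1: Compute the mean: 51.2667
Step 2: Sum of squared deviations from the mean: 11206.9333
Step 3: Sample variance = 11206.9333 / 14 = 800.4952
Step 4: Standard deviation = sqrt(800.4952) = 28.293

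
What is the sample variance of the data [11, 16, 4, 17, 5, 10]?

29.1

Step 1: Compute the mean: (11 + 16 + 4 + 17 + 5 + 10) / 6 = 10.5
Step 2: Compute squared deviations from the mean:
  (11 - 10.5)^2 = 0.25
  (16 - 10.5)^2 = 30.25
  (4 - 10.5)^2 = 42.25
  (17 - 10.5)^2 = 42.25
  (5 - 10.5)^2 = 30.25
  (10 - 10.5)^2 = 0.25
Step 3: Sum of squared deviations = 145.5
Step 4: Sample variance = 145.5 / 5 = 29.1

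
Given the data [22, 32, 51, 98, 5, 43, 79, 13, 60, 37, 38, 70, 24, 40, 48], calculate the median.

40

Step 1: Sort the data in ascending order: [5, 13, 22, 24, 32, 37, 38, 40, 43, 48, 51, 60, 70, 79, 98]
Step 2: The number of values is n = 15.
Step 3: Since n is odd, the median is the middle value at position 8: 40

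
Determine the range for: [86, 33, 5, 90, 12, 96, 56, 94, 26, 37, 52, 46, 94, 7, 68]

91

Step 1: Identify the maximum value: max = 96
Step 2: Identify the minimum value: min = 5
Step 3: Range = max - min = 96 - 5 = 91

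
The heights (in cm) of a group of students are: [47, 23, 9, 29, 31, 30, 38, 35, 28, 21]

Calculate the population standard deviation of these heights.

9.7309

Step 1: Compute the mean: 29.1
Step 2: Sum of squared deviations from the mean: 946.9
Step 3: Population variance = 946.9 / 10 = 94.69
Step 4: Standard deviation = sqrt(94.69) = 9.7309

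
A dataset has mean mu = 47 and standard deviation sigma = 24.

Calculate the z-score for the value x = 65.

0.75

Step 1: Recall the z-score formula: z = (x - mu) / sigma
Step 2: Substitute values: z = (65 - 47) / 24
Step 3: z = 18 / 24 = 0.75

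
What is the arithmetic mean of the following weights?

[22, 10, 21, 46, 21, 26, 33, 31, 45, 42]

29.7

Step 1: Sum all values: 22 + 10 + 21 + 46 + 21 + 26 + 33 + 31 + 45 + 42 = 297
Step 2: Count the number of values: n = 10
Step 3: Mean = sum / n = 297 / 10 = 29.7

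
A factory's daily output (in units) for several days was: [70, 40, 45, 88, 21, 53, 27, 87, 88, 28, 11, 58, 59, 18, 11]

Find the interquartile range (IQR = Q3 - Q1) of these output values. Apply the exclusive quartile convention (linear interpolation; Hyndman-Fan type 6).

49

Step 1: Sort the data: [11, 11, 18, 21, 27, 28, 40, 45, 53, 58, 59, 70, 87, 88, 88]
Step 2: n = 15
Step 3: Using the exclusive quartile method:
  Q1 = 21
  Q2 (median) = 45
  Q3 = 70
  IQR = Q3 - Q1 = 70 - 21 = 49
Step 4: IQR = 49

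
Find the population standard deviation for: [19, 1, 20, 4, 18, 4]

8.0829

Step 1: Compute the mean: 11
Step 2: Sum of squared deviations from the mean: 392
Step 3: Population variance = 392 / 6 = 65.3333
Step 4: Standard deviation = sqrt(65.3333) = 8.0829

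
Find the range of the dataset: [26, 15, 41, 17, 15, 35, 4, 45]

41

Step 1: Identify the maximum value: max = 45
Step 2: Identify the minimum value: min = 4
Step 3: Range = max - min = 45 - 4 = 41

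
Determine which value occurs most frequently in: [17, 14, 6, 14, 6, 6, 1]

6

Step 1: Count the frequency of each value:
  1: appears 1 time(s)
  6: appears 3 time(s)
  14: appears 2 time(s)
  17: appears 1 time(s)
Step 2: The value 6 appears most frequently (3 times).
Step 3: Mode = 6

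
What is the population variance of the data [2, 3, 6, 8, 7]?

5.36

Step 1: Compute the mean: (2 + 3 + 6 + 8 + 7) / 5 = 5.2
Step 2: Compute squared deviations from the mean:
  (2 - 5.2)^2 = 10.24
  (3 - 5.2)^2 = 4.84
  (6 - 5.2)^2 = 0.64
  (8 - 5.2)^2 = 7.84
  (7 - 5.2)^2 = 3.24
Step 3: Sum of squared deviations = 26.8
Step 4: Population variance = 26.8 / 5 = 5.36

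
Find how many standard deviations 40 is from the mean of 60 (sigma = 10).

-2

Step 1: Recall the z-score formula: z = (x - mu) / sigma
Step 2: Substitute values: z = (40 - 60) / 10
Step 3: z = -20 / 10 = -2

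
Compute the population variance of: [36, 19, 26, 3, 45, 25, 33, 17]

146

Step 1: Compute the mean: (36 + 19 + 26 + 3 + 45 + 25 + 33 + 17) / 8 = 25.5
Step 2: Compute squared deviations from the mean:
  (36 - 25.5)^2 = 110.25
  (19 - 25.5)^2 = 42.25
  (26 - 25.5)^2 = 0.25
  (3 - 25.5)^2 = 506.25
  (45 - 25.5)^2 = 380.25
  (25 - 25.5)^2 = 0.25
  (33 - 25.5)^2 = 56.25
  (17 - 25.5)^2 = 72.25
Step 3: Sum of squared deviations = 1168
Step 4: Population variance = 1168 / 8 = 146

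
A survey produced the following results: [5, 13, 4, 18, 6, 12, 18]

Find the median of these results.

12

Step 1: Sort the data in ascending order: [4, 5, 6, 12, 13, 18, 18]
Step 2: The number of values is n = 7.
Step 3: Since n is odd, the median is the middle value at position 4: 12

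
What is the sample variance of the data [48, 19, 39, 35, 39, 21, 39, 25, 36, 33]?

83.1556

Step 1: Compute the mean: (48 + 19 + 39 + 35 + 39 + 21 + 39 + 25 + 36 + 33) / 10 = 33.4
Step 2: Compute squared deviations from the mean:
  (48 - 33.4)^2 = 213.16
  (19 - 33.4)^2 = 207.36
  (39 - 33.4)^2 = 31.36
  (35 - 33.4)^2 = 2.56
  (39 - 33.4)^2 = 31.36
  (21 - 33.4)^2 = 153.76
  (39 - 33.4)^2 = 31.36
  (25 - 33.4)^2 = 70.56
  (36 - 33.4)^2 = 6.76
  (33 - 33.4)^2 = 0.16
Step 3: Sum of squared deviations = 748.4
Step 4: Sample variance = 748.4 / 9 = 83.1556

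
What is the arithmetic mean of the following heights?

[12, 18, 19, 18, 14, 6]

14.5

Step 1: Sum all values: 12 + 18 + 19 + 18 + 14 + 6 = 87
Step 2: Count the number of values: n = 6
Step 3: Mean = sum / n = 87 / 6 = 14.5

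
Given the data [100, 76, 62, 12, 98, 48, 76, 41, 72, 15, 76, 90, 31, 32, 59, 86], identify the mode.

76

Step 1: Count the frequency of each value:
  12: appears 1 time(s)
  15: appears 1 time(s)
  31: appears 1 time(s)
  32: appears 1 time(s)
  41: appears 1 time(s)
  48: appears 1 time(s)
  59: appears 1 time(s)
  62: appears 1 time(s)
  72: appears 1 time(s)
  76: appears 3 time(s)
  86: appears 1 time(s)
  90: appears 1 time(s)
  98: appears 1 time(s)
  100: appears 1 time(s)
Step 2: The value 76 appears most frequently (3 times).
Step 3: Mode = 76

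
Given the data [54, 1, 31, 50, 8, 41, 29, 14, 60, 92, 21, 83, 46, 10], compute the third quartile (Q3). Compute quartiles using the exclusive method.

55.5

Step 1: Sort the data: [1, 8, 10, 14, 21, 29, 31, 41, 46, 50, 54, 60, 83, 92]
Step 2: n = 14
Step 3: Using the exclusive quartile method:
  Q1 = 13
  Q2 (median) = 36
  Q3 = 55.5
  IQR = Q3 - Q1 = 55.5 - 13 = 42.5
Step 4: Q3 = 55.5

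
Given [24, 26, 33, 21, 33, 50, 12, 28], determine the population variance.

107.2344

Step 1: Compute the mean: (24 + 26 + 33 + 21 + 33 + 50 + 12 + 28) / 8 = 28.375
Step 2: Compute squared deviations from the mean:
  (24 - 28.375)^2 = 19.1406
  (26 - 28.375)^2 = 5.6406
  (33 - 28.375)^2 = 21.3906
  (21 - 28.375)^2 = 54.3906
  (33 - 28.375)^2 = 21.3906
  (50 - 28.375)^2 = 467.6406
  (12 - 28.375)^2 = 268.1406
  (28 - 28.375)^2 = 0.1406
Step 3: Sum of squared deviations = 857.875
Step 4: Population variance = 857.875 / 8 = 107.2344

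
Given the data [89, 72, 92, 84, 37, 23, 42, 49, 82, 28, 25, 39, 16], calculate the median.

42

Step 1: Sort the data in ascending order: [16, 23, 25, 28, 37, 39, 42, 49, 72, 82, 84, 89, 92]
Step 2: The number of values is n = 13.
Step 3: Since n is odd, the median is the middle value at position 7: 42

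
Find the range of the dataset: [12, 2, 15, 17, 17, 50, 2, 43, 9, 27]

48

Step 1: Identify the maximum value: max = 50
Step 2: Identify the minimum value: min = 2
Step 3: Range = max - min = 50 - 2 = 48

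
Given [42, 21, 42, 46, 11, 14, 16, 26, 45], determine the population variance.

185.9506

Step 1: Compute the mean: (42 + 21 + 42 + 46 + 11 + 14 + 16 + 26 + 45) / 9 = 29.2222
Step 2: Compute squared deviations from the mean:
  (42 - 29.2222)^2 = 163.2716
  (21 - 29.2222)^2 = 67.6049
  (42 - 29.2222)^2 = 163.2716
  (46 - 29.2222)^2 = 281.4938
  (11 - 29.2222)^2 = 332.0494
  (14 - 29.2222)^2 = 231.716
  (16 - 29.2222)^2 = 174.8272
  (26 - 29.2222)^2 = 10.3827
  (45 - 29.2222)^2 = 248.9383
Step 3: Sum of squared deviations = 1673.5556
Step 4: Population variance = 1673.5556 / 9 = 185.9506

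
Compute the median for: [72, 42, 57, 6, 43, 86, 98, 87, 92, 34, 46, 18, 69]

57

Step 1: Sort the data in ascending order: [6, 18, 34, 42, 43, 46, 57, 69, 72, 86, 87, 92, 98]
Step 2: The number of values is n = 13.
Step 3: Since n is odd, the median is the middle value at position 7: 57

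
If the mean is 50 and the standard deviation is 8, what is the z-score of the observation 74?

3

Step 1: Recall the z-score formula: z = (x - mu) / sigma
Step 2: Substitute values: z = (74 - 50) / 8
Step 3: z = 24 / 8 = 3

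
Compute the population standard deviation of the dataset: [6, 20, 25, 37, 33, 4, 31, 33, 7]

12.3178

Step 1: Compute the mean: 21.7778
Step 2: Sum of squared deviations from the mean: 1365.5556
Step 3: Population variance = 1365.5556 / 9 = 151.7284
Step 4: Standard deviation = sqrt(151.7284) = 12.3178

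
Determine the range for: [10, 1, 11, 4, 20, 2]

19

Step 1: Identify the maximum value: max = 20
Step 2: Identify the minimum value: min = 1
Step 3: Range = max - min = 20 - 1 = 19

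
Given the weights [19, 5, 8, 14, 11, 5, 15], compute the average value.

11

Step 1: Sum all values: 19 + 5 + 8 + 14 + 11 + 5 + 15 = 77
Step 2: Count the number of values: n = 7
Step 3: Mean = sum / n = 77 / 7 = 11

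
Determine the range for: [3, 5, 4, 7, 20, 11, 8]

17

Step 1: Identify the maximum value: max = 20
Step 2: Identify the minimum value: min = 3
Step 3: Range = max - min = 20 - 3 = 17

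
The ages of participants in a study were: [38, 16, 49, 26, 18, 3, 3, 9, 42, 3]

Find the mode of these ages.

3

Step 1: Count the frequency of each value:
  3: appears 3 time(s)
  9: appears 1 time(s)
  16: appears 1 time(s)
  18: appears 1 time(s)
  26: appears 1 time(s)
  38: appears 1 time(s)
  42: appears 1 time(s)
  49: appears 1 time(s)
Step 2: The value 3 appears most frequently (3 times).
Step 3: Mode = 3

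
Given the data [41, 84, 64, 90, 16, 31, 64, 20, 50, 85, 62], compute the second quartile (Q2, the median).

62

Step 1: Sort the data: [16, 20, 31, 41, 50, 62, 64, 64, 84, 85, 90]
Step 2: n = 11
Step 3: Q2 is the median. Since n is odd, it is the middle value at position 6: 62
Step 4: Q2 = 62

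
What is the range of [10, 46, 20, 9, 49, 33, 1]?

48

Step 1: Identify the maximum value: max = 49
Step 2: Identify the minimum value: min = 1
Step 3: Range = max - min = 49 - 1 = 48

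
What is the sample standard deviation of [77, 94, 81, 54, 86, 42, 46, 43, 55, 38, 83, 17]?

23.9178

Step 1: Compute the mean: 59.6667
Step 2: Sum of squared deviations from the mean: 6292.6667
Step 3: Sample variance = 6292.6667 / 11 = 572.0606
Step 4: Standard deviation = sqrt(572.0606) = 23.9178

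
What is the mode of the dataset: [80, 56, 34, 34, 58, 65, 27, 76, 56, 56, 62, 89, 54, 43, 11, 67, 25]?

56

Step 1: Count the frequency of each value:
  11: appears 1 time(s)
  25: appears 1 time(s)
  27: appears 1 time(s)
  34: appears 2 time(s)
  43: appears 1 time(s)
  54: appears 1 time(s)
  56: appears 3 time(s)
  58: appears 1 time(s)
  62: appears 1 time(s)
  65: appears 1 time(s)
  67: appears 1 time(s)
  76: appears 1 time(s)
  80: appears 1 time(s)
  89: appears 1 time(s)
Step 2: The value 56 appears most frequently (3 times).
Step 3: Mode = 56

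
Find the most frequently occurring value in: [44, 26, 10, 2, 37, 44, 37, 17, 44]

44

Step 1: Count the frequency of each value:
  2: appears 1 time(s)
  10: appears 1 time(s)
  17: appears 1 time(s)
  26: appears 1 time(s)
  37: appears 2 time(s)
  44: appears 3 time(s)
Step 2: The value 44 appears most frequently (3 times).
Step 3: Mode = 44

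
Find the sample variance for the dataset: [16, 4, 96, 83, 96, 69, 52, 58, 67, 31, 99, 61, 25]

994.859

Step 1: Compute the mean: (16 + 4 + 96 + 83 + 96 + 69 + 52 + 58 + 67 + 31 + 99 + 61 + 25) / 13 = 58.2308
Step 2: Compute squared deviations from the mean:
  (16 - 58.2308)^2 = 1783.4379
  (4 - 58.2308)^2 = 2940.9763
  (96 - 58.2308)^2 = 1426.5148
  (83 - 58.2308)^2 = 613.5148
  (96 - 58.2308)^2 = 1426.5148
  (69 - 58.2308)^2 = 115.9763
  (52 - 58.2308)^2 = 38.8225
  (58 - 58.2308)^2 = 0.0533
  (67 - 58.2308)^2 = 76.8994
  (31 - 58.2308)^2 = 741.5148
  (99 - 58.2308)^2 = 1662.1302
  (61 - 58.2308)^2 = 7.6686
  (25 - 58.2308)^2 = 1104.284
Step 3: Sum of squared deviations = 11938.3077
Step 4: Sample variance = 11938.3077 / 12 = 994.859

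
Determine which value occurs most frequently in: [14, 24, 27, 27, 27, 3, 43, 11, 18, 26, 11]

27

Step 1: Count the frequency of each value:
  3: appears 1 time(s)
  11: appears 2 time(s)
  14: appears 1 time(s)
  18: appears 1 time(s)
  24: appears 1 time(s)
  26: appears 1 time(s)
  27: appears 3 time(s)
  43: appears 1 time(s)
Step 2: The value 27 appears most frequently (3 times).
Step 3: Mode = 27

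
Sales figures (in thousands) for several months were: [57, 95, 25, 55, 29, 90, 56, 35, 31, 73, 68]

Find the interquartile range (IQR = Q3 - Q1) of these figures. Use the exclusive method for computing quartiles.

42

Step 1: Sort the data: [25, 29, 31, 35, 55, 56, 57, 68, 73, 90, 95]
Step 2: n = 11
Step 3: Using the exclusive quartile method:
  Q1 = 31
  Q2 (median) = 56
  Q3 = 73
  IQR = Q3 - Q1 = 73 - 31 = 42
Step 4: IQR = 42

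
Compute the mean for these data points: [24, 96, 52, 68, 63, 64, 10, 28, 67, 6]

47.8

Step 1: Sum all values: 24 + 96 + 52 + 68 + 63 + 64 + 10 + 28 + 67 + 6 = 478
Step 2: Count the number of values: n = 10
Step 3: Mean = sum / n = 478 / 10 = 47.8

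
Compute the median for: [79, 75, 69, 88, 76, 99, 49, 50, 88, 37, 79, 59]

75.5

Step 1: Sort the data in ascending order: [37, 49, 50, 59, 69, 75, 76, 79, 79, 88, 88, 99]
Step 2: The number of values is n = 12.
Step 3: Since n is even, the median is the average of positions 6 and 7:
  Median = (75 + 76) / 2 = 75.5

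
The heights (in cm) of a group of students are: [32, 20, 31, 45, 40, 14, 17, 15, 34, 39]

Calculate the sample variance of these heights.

128.9

Step 1: Compute the mean: (32 + 20 + 31 + 45 + 40 + 14 + 17 + 15 + 34 + 39) / 10 = 28.7
Step 2: Compute squared deviations from the mean:
  (32 - 28.7)^2 = 10.89
  (20 - 28.7)^2 = 75.69
  (31 - 28.7)^2 = 5.29
  (45 - 28.7)^2 = 265.69
  (40 - 28.7)^2 = 127.69
  (14 - 28.7)^2 = 216.09
  (17 - 28.7)^2 = 136.89
  (15 - 28.7)^2 = 187.69
  (34 - 28.7)^2 = 28.09
  (39 - 28.7)^2 = 106.09
Step 3: Sum of squared deviations = 1160.1
Step 4: Sample variance = 1160.1 / 9 = 128.9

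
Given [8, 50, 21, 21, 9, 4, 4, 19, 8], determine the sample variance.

210

Step 1: Compute the mean: (8 + 50 + 21 + 21 + 9 + 4 + 4 + 19 + 8) / 9 = 16
Step 2: Compute squared deviations from the mean:
  (8 - 16)^2 = 64
  (50 - 16)^2 = 1156
  (21 - 16)^2 = 25
  (21 - 16)^2 = 25
  (9 - 16)^2 = 49
  (4 - 16)^2 = 144
  (4 - 16)^2 = 144
  (19 - 16)^2 = 9
  (8 - 16)^2 = 64
Step 3: Sum of squared deviations = 1680
Step 4: Sample variance = 1680 / 8 = 210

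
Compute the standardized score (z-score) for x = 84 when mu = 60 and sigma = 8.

3

Step 1: Recall the z-score formula: z = (x - mu) / sigma
Step 2: Substitute values: z = (84 - 60) / 8
Step 3: z = 24 / 8 = 3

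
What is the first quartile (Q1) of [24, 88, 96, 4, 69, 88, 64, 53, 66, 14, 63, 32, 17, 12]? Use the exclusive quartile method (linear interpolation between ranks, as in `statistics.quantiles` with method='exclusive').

16.25

Step 1: Sort the data: [4, 12, 14, 17, 24, 32, 53, 63, 64, 66, 69, 88, 88, 96]
Step 2: n = 14
Step 3: Using the exclusive quartile method:
  Q1 = 16.25
  Q2 (median) = 58
  Q3 = 73.75
  IQR = Q3 - Q1 = 73.75 - 16.25 = 57.5
Step 4: Q1 = 16.25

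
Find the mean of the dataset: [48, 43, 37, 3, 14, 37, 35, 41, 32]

32.2222

Step 1: Sum all values: 48 + 43 + 37 + 3 + 14 + 37 + 35 + 41 + 32 = 290
Step 2: Count the number of values: n = 9
Step 3: Mean = sum / n = 290 / 9 = 32.2222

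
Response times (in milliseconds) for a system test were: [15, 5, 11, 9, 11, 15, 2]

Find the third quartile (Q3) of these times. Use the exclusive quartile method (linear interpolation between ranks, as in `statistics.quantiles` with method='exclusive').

15

Step 1: Sort the data: [2, 5, 9, 11, 11, 15, 15]
Step 2: n = 7
Step 3: Using the exclusive quartile method:
  Q1 = 5
  Q2 (median) = 11
  Q3 = 15
  IQR = Q3 - Q1 = 15 - 5 = 10
Step 4: Q3 = 15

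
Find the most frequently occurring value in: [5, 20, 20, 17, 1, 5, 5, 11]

5

Step 1: Count the frequency of each value:
  1: appears 1 time(s)
  5: appears 3 time(s)
  11: appears 1 time(s)
  17: appears 1 time(s)
  20: appears 2 time(s)
Step 2: The value 5 appears most frequently (3 times).
Step 3: Mode = 5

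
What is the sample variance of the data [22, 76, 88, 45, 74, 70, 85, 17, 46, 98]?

786.1

Step 1: Compute the mean: (22 + 76 + 88 + 45 + 74 + 70 + 85 + 17 + 46 + 98) / 10 = 62.1
Step 2: Compute squared deviations from the mean:
  (22 - 62.1)^2 = 1608.01
  (76 - 62.1)^2 = 193.21
  (88 - 62.1)^2 = 670.81
  (45 - 62.1)^2 = 292.41
  (74 - 62.1)^2 = 141.61
  (70 - 62.1)^2 = 62.41
  (85 - 62.1)^2 = 524.41
  (17 - 62.1)^2 = 2034.01
  (46 - 62.1)^2 = 259.21
  (98 - 62.1)^2 = 1288.81
Step 3: Sum of squared deviations = 7074.9
Step 4: Sample variance = 7074.9 / 9 = 786.1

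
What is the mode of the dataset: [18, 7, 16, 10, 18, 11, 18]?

18

Step 1: Count the frequency of each value:
  7: appears 1 time(s)
  10: appears 1 time(s)
  11: appears 1 time(s)
  16: appears 1 time(s)
  18: appears 3 time(s)
Step 2: The value 18 appears most frequently (3 times).
Step 3: Mode = 18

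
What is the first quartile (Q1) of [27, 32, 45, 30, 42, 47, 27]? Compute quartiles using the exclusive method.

27

Step 1: Sort the data: [27, 27, 30, 32, 42, 45, 47]
Step 2: n = 7
Step 3: Using the exclusive quartile method:
  Q1 = 27
  Q2 (median) = 32
  Q3 = 45
  IQR = Q3 - Q1 = 45 - 27 = 18
Step 4: Q1 = 27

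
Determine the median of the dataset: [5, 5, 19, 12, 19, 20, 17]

17

Step 1: Sort the data in ascending order: [5, 5, 12, 17, 19, 19, 20]
Step 2: The number of values is n = 7.
Step 3: Since n is odd, the median is the middle value at position 4: 17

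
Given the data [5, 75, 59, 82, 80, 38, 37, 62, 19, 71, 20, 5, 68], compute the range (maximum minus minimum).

77

Step 1: Identify the maximum value: max = 82
Step 2: Identify the minimum value: min = 5
Step 3: Range = max - min = 82 - 5 = 77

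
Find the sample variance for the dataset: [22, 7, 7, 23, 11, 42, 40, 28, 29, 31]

158

Step 1: Compute the mean: (22 + 7 + 7 + 23 + 11 + 42 + 40 + 28 + 29 + 31) / 10 = 24
Step 2: Compute squared deviations from the mean:
  (22 - 24)^2 = 4
  (7 - 24)^2 = 289
  (7 - 24)^2 = 289
  (23 - 24)^2 = 1
  (11 - 24)^2 = 169
  (42 - 24)^2 = 324
  (40 - 24)^2 = 256
  (28 - 24)^2 = 16
  (29 - 24)^2 = 25
  (31 - 24)^2 = 49
Step 3: Sum of squared deviations = 1422
Step 4: Sample variance = 1422 / 9 = 158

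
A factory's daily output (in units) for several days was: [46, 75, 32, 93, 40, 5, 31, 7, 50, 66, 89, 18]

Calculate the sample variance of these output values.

887.0909

Step 1: Compute the mean: (46 + 75 + 32 + 93 + 40 + 5 + 31 + 7 + 50 + 66 + 89 + 18) / 12 = 46
Step 2: Compute squared deviations from the mean:
  (46 - 46)^2 = 0
  (75 - 46)^2 = 841
  (32 - 46)^2 = 196
  (93 - 46)^2 = 2209
  (40 - 46)^2 = 36
  (5 - 46)^2 = 1681
  (31 - 46)^2 = 225
  (7 - 46)^2 = 1521
  (50 - 46)^2 = 16
  (66 - 46)^2 = 400
  (89 - 46)^2 = 1849
  (18 - 46)^2 = 784
Step 3: Sum of squared deviations = 9758
Step 4: Sample variance = 9758 / 11 = 887.0909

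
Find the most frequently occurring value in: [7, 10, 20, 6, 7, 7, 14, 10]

7

Step 1: Count the frequency of each value:
  6: appears 1 time(s)
  7: appears 3 time(s)
  10: appears 2 time(s)
  14: appears 1 time(s)
  20: appears 1 time(s)
Step 2: The value 7 appears most frequently (3 times).
Step 3: Mode = 7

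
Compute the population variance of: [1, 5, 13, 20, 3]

50.24

Step 1: Compute the mean: (1 + 5 + 13 + 20 + 3) / 5 = 8.4
Step 2: Compute squared deviations from the mean:
  (1 - 8.4)^2 = 54.76
  (5 - 8.4)^2 = 11.56
  (13 - 8.4)^2 = 21.16
  (20 - 8.4)^2 = 134.56
  (3 - 8.4)^2 = 29.16
Step 3: Sum of squared deviations = 251.2
Step 4: Population variance = 251.2 / 5 = 50.24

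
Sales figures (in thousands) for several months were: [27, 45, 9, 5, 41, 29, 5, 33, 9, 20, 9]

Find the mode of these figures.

9

Step 1: Count the frequency of each value:
  5: appears 2 time(s)
  9: appears 3 time(s)
  20: appears 1 time(s)
  27: appears 1 time(s)
  29: appears 1 time(s)
  33: appears 1 time(s)
  41: appears 1 time(s)
  45: appears 1 time(s)
Step 2: The value 9 appears most frequently (3 times).
Step 3: Mode = 9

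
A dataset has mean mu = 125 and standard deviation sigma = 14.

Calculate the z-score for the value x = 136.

0.7857

Step 1: Recall the z-score formula: z = (x - mu) / sigma
Step 2: Substitute values: z = (136 - 125) / 14
Step 3: z = 11 / 14 = 0.7857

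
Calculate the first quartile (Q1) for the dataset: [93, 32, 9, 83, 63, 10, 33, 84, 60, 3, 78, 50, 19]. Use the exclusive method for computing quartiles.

14.5

Step 1: Sort the data: [3, 9, 10, 19, 32, 33, 50, 60, 63, 78, 83, 84, 93]
Step 2: n = 13
Step 3: Using the exclusive quartile method:
  Q1 = 14.5
  Q2 (median) = 50
  Q3 = 80.5
  IQR = Q3 - Q1 = 80.5 - 14.5 = 66
Step 4: Q1 = 14.5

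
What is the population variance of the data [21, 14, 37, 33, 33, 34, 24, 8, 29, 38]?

92.09

Step 1: Compute the mean: (21 + 14 + 37 + 33 + 33 + 34 + 24 + 8 + 29 + 38) / 10 = 27.1
Step 2: Compute squared deviations from the mean:
  (21 - 27.1)^2 = 37.21
  (14 - 27.1)^2 = 171.61
  (37 - 27.1)^2 = 98.01
  (33 - 27.1)^2 = 34.81
  (33 - 27.1)^2 = 34.81
  (34 - 27.1)^2 = 47.61
  (24 - 27.1)^2 = 9.61
  (8 - 27.1)^2 = 364.81
  (29 - 27.1)^2 = 3.61
  (38 - 27.1)^2 = 118.81
Step 3: Sum of squared deviations = 920.9
Step 4: Population variance = 920.9 / 10 = 92.09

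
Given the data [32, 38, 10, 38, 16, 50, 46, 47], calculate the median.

38

Step 1: Sort the data in ascending order: [10, 16, 32, 38, 38, 46, 47, 50]
Step 2: The number of values is n = 8.
Step 3: Since n is even, the median is the average of positions 4 and 5:
  Median = (38 + 38) / 2 = 38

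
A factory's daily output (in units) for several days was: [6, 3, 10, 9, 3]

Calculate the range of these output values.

7

Step 1: Identify the maximum value: max = 10
Step 2: Identify the minimum value: min = 3
Step 3: Range = max - min = 10 - 3 = 7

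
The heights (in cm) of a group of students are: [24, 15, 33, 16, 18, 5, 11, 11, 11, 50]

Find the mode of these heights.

11

Step 1: Count the frequency of each value:
  5: appears 1 time(s)
  11: appears 3 time(s)
  15: appears 1 time(s)
  16: appears 1 time(s)
  18: appears 1 time(s)
  24: appears 1 time(s)
  33: appears 1 time(s)
  50: appears 1 time(s)
Step 2: The value 11 appears most frequently (3 times).
Step 3: Mode = 11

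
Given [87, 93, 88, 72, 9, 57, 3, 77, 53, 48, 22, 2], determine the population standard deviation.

32.7934

Step 1: Compute the mean: 50.9167
Step 2: Sum of squared deviations from the mean: 12904.9167
Step 3: Population variance = 12904.9167 / 12 = 1075.4097
Step 4: Standard deviation = sqrt(1075.4097) = 32.7934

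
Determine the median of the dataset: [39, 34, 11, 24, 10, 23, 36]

24

Step 1: Sort the data in ascending order: [10, 11, 23, 24, 34, 36, 39]
Step 2: The number of values is n = 7.
Step 3: Since n is odd, the median is the middle value at position 4: 24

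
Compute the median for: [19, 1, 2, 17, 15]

15

Step 1: Sort the data in ascending order: [1, 2, 15, 17, 19]
Step 2: The number of values is n = 5.
Step 3: Since n is odd, the median is the middle value at position 3: 15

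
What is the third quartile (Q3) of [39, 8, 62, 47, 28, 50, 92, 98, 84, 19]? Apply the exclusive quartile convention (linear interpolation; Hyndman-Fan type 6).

86

Step 1: Sort the data: [8, 19, 28, 39, 47, 50, 62, 84, 92, 98]
Step 2: n = 10
Step 3: Using the exclusive quartile method:
  Q1 = 25.75
  Q2 (median) = 48.5
  Q3 = 86
  IQR = Q3 - Q1 = 86 - 25.75 = 60.25
Step 4: Q3 = 86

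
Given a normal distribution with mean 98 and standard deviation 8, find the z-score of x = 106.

1

Step 1: Recall the z-score formula: z = (x - mu) / sigma
Step 2: Substitute values: z = (106 - 98) / 8
Step 3: z = 8 / 8 = 1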